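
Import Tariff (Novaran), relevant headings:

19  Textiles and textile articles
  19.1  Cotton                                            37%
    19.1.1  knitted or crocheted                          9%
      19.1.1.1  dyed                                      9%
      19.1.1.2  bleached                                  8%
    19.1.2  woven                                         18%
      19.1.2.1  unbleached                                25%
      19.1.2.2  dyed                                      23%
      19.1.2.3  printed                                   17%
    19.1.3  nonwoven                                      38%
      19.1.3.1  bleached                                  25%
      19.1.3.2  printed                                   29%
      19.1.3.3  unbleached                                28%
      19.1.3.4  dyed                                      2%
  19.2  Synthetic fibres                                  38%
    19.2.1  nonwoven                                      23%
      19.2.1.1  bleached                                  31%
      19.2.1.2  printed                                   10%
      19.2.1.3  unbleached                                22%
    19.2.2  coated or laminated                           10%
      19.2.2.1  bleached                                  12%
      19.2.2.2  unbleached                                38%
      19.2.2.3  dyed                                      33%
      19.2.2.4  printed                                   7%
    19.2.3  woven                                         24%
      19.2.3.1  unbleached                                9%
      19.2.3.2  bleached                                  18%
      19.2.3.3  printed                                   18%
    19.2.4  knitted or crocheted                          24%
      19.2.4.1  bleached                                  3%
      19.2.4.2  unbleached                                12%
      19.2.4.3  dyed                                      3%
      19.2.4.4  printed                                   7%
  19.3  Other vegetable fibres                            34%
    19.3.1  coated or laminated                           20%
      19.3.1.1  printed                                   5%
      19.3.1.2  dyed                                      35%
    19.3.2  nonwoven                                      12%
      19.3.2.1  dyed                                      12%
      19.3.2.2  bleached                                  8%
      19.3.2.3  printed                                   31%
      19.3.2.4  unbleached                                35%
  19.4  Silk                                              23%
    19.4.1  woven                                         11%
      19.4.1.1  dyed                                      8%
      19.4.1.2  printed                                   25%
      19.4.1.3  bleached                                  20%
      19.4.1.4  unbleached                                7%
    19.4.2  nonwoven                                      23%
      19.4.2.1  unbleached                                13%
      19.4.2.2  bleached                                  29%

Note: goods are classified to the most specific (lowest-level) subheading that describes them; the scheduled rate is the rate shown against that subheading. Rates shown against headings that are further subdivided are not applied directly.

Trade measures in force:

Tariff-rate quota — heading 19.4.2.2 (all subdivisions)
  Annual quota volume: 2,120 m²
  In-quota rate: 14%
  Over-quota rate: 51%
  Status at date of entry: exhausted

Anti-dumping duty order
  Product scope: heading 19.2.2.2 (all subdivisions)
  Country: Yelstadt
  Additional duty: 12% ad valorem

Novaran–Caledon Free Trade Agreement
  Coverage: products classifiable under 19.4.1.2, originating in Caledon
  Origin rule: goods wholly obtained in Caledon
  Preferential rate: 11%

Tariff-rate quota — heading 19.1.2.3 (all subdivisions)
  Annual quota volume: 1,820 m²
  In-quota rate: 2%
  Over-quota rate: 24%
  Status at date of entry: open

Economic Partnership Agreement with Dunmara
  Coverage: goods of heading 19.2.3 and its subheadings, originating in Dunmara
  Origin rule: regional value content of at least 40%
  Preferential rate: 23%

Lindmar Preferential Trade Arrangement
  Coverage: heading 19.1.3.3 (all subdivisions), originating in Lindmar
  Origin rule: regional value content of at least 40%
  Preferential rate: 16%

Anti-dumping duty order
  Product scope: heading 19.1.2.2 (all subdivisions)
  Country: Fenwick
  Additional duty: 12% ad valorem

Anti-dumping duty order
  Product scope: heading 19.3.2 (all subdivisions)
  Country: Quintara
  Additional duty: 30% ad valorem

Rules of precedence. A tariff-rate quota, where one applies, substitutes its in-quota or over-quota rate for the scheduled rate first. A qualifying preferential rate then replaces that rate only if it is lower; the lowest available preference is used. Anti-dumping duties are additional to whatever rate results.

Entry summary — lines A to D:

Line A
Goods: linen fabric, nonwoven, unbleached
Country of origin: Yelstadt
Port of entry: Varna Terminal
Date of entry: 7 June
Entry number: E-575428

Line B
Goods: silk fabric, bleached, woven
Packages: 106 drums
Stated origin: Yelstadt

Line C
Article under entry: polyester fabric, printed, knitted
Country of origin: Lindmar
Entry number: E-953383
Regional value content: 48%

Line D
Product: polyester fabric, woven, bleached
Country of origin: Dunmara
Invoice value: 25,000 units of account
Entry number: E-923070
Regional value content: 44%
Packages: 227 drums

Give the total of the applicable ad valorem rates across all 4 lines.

Line A: linen → 19.3; nonwoven → 19.3.2; unbleached → 19.3.2.4. Scheduled 35%. No special measure applies. → 35%.
Line B: silk → 19.4; woven → 19.4.1; bleached → 19.4.1.3. Scheduled 20%. No special measure applies. → 20%.
Line C: polyester → 19.2; knitted → 19.2.4; printed → 19.2.4.4. Scheduled 7%. Lindmar agreement on 19.1.3.3: 19.2.4.4 not covered. → 7%.
Line D: polyester → 19.2; woven → 19.2.3; bleached → 19.2.3.2. Scheduled 18%. Dunmara agreement on 19.2.3: RVC ≥ 40% → 23% available; preference 23% not lower than 18% → no reduction. → 18%.
Sum: 35% + 20% + 7% + 18% = 80%.

80%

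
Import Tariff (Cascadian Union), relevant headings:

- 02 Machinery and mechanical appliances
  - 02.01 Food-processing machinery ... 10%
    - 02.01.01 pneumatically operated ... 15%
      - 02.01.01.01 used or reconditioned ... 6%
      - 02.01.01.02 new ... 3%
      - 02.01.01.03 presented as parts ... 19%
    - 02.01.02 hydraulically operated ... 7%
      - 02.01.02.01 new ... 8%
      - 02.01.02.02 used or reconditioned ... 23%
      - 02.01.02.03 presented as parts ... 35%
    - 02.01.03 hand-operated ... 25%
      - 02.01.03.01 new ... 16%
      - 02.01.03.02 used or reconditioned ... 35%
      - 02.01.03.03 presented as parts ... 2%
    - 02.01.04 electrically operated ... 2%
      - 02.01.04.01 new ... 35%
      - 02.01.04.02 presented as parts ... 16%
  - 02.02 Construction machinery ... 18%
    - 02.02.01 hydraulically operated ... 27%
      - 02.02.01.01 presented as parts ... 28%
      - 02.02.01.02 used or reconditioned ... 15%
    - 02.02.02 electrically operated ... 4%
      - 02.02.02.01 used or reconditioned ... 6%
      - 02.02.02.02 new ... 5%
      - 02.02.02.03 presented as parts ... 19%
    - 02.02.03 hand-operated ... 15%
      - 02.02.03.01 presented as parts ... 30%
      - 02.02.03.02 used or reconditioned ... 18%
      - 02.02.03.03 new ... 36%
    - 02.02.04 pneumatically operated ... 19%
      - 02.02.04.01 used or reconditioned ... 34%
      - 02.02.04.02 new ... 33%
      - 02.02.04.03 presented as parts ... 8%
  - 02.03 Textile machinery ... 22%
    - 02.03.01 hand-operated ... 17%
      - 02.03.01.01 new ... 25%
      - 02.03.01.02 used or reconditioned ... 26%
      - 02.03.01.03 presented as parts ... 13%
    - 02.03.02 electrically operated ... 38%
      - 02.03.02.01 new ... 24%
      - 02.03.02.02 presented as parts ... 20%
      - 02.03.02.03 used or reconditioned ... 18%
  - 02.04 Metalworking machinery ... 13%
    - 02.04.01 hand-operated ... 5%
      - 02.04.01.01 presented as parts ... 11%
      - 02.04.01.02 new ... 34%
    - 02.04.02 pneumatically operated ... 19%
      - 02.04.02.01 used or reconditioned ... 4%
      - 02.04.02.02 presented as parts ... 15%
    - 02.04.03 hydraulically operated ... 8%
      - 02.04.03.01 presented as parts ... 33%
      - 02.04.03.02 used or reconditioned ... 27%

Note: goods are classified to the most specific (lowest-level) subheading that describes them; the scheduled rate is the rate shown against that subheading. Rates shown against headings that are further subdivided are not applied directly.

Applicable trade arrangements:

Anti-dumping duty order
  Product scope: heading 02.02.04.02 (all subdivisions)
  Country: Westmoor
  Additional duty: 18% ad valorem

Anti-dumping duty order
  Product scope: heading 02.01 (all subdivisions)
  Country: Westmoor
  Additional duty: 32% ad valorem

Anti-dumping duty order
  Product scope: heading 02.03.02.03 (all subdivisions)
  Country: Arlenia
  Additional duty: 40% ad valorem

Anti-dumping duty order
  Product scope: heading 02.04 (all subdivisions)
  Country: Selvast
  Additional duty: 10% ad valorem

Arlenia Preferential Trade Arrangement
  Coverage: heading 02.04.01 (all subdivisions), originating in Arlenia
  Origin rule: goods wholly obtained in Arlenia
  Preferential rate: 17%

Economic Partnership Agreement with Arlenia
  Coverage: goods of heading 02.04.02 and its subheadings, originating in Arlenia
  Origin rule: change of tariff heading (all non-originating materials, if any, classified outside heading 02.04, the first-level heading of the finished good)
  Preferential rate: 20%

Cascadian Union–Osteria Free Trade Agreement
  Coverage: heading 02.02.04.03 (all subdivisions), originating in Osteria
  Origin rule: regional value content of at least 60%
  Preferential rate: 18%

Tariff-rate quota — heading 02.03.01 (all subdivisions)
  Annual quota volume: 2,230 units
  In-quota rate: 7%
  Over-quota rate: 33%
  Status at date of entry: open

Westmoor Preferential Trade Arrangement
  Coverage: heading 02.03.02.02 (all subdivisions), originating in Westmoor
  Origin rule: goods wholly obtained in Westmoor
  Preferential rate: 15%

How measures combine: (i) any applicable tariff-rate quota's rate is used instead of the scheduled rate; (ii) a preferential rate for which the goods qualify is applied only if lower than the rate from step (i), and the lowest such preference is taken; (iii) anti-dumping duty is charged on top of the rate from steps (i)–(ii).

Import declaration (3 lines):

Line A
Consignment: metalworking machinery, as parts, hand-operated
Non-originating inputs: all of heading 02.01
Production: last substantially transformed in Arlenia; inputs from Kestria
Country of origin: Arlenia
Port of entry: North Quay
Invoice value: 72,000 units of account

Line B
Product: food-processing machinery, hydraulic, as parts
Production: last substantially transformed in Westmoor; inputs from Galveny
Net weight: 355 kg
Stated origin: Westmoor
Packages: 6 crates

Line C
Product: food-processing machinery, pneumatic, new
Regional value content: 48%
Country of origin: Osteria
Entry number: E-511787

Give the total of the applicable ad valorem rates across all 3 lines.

81%

Line A: metalworking → 02.04; hand-operated → 02.04.01; as parts → 02.04.01.01. Scheduled 11%. Arlenia agreement on 02.04.01: not wholly obtained; Arlenia agreement on 02.04.02: 02.04.01.01 not covered. → 11%.
Line B: food-processing → 02.01; hydraulic → 02.01.02; as parts → 02.01.02.03. Scheduled 35%. Westmoor agreement on 02.03.02.02: 02.01.02.03 not covered; anti-dumping (Westmoor, 02.01): +32%; total 35% + 32% = 67%. → 67%.
Line C: food-processing → 02.01; pneumatic → 02.01.01; new → 02.01.01.02. Scheduled 3%. Osteria agreement on 02.02.04.03: 02.01.01.02 not covered. → 3%.
Sum: 11% + 67% + 3% = 81%.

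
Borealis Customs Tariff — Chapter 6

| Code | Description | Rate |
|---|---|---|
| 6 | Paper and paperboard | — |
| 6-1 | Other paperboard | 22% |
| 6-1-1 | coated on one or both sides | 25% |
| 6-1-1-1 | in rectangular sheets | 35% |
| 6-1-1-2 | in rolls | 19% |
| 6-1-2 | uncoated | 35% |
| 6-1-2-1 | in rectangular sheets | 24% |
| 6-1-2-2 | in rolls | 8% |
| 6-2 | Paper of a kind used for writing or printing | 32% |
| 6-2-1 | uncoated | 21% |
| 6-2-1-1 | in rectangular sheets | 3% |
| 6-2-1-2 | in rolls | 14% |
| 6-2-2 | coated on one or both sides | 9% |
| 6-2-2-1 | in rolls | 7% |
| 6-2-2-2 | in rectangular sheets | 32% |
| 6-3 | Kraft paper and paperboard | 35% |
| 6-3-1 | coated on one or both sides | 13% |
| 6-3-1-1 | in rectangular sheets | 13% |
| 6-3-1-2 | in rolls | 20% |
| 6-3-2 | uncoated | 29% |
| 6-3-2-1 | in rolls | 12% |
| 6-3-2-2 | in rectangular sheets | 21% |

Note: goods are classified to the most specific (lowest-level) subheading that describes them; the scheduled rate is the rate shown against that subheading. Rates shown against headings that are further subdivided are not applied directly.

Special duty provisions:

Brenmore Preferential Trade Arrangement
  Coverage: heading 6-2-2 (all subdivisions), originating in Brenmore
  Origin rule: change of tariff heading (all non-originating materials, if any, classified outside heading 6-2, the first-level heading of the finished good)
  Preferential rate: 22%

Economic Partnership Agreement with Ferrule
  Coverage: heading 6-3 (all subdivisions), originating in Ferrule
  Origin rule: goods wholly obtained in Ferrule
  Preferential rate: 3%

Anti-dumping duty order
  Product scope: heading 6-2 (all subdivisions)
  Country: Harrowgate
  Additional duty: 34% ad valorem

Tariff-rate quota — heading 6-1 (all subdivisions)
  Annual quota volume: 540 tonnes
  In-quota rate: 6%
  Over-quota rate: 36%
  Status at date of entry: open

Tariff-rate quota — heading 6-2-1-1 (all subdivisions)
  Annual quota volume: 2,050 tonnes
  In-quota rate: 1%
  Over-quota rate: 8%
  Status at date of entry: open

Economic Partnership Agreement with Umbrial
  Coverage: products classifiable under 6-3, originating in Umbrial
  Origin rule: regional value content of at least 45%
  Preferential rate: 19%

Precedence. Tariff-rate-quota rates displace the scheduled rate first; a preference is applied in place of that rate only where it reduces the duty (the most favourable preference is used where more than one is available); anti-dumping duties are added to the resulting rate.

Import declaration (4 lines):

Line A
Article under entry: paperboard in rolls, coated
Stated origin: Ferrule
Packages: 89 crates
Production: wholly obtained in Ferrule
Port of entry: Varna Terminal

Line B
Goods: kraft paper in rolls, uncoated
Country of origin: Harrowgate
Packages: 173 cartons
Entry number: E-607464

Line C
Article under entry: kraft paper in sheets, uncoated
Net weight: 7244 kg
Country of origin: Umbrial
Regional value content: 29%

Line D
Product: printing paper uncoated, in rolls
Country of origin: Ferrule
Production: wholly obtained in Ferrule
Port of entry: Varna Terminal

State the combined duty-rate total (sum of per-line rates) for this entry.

Line A: paperboard → 6-1; coated → 6-1-1; in rolls → 6-1-1-2. Scheduled 19%. quota on 6-1 open → in-quota 6%; Ferrule agreement on 6-3: 6-1-1-2 not covered. → 6%.
Line B: kraft paper → 6-3; uncoated → 6-3-2; in rolls → 6-3-2-1. Scheduled 12%. No special measure applies. → 12%.
Line C: kraft paper → 6-3; uncoated → 6-3-2; in sheets → 6-3-2-2. Scheduled 21%. Umbrial agreement on 6-3: RVC < 45%. → 21%.
Line D: printing paper → 6-2; uncoated → 6-2-1; in rolls → 6-2-1-2. Scheduled 14%. Ferrule agreement on 6-3: 6-2-1-2 not covered. → 14%.
Sum: 6% + 12% + 21% + 14% = 53%.

53%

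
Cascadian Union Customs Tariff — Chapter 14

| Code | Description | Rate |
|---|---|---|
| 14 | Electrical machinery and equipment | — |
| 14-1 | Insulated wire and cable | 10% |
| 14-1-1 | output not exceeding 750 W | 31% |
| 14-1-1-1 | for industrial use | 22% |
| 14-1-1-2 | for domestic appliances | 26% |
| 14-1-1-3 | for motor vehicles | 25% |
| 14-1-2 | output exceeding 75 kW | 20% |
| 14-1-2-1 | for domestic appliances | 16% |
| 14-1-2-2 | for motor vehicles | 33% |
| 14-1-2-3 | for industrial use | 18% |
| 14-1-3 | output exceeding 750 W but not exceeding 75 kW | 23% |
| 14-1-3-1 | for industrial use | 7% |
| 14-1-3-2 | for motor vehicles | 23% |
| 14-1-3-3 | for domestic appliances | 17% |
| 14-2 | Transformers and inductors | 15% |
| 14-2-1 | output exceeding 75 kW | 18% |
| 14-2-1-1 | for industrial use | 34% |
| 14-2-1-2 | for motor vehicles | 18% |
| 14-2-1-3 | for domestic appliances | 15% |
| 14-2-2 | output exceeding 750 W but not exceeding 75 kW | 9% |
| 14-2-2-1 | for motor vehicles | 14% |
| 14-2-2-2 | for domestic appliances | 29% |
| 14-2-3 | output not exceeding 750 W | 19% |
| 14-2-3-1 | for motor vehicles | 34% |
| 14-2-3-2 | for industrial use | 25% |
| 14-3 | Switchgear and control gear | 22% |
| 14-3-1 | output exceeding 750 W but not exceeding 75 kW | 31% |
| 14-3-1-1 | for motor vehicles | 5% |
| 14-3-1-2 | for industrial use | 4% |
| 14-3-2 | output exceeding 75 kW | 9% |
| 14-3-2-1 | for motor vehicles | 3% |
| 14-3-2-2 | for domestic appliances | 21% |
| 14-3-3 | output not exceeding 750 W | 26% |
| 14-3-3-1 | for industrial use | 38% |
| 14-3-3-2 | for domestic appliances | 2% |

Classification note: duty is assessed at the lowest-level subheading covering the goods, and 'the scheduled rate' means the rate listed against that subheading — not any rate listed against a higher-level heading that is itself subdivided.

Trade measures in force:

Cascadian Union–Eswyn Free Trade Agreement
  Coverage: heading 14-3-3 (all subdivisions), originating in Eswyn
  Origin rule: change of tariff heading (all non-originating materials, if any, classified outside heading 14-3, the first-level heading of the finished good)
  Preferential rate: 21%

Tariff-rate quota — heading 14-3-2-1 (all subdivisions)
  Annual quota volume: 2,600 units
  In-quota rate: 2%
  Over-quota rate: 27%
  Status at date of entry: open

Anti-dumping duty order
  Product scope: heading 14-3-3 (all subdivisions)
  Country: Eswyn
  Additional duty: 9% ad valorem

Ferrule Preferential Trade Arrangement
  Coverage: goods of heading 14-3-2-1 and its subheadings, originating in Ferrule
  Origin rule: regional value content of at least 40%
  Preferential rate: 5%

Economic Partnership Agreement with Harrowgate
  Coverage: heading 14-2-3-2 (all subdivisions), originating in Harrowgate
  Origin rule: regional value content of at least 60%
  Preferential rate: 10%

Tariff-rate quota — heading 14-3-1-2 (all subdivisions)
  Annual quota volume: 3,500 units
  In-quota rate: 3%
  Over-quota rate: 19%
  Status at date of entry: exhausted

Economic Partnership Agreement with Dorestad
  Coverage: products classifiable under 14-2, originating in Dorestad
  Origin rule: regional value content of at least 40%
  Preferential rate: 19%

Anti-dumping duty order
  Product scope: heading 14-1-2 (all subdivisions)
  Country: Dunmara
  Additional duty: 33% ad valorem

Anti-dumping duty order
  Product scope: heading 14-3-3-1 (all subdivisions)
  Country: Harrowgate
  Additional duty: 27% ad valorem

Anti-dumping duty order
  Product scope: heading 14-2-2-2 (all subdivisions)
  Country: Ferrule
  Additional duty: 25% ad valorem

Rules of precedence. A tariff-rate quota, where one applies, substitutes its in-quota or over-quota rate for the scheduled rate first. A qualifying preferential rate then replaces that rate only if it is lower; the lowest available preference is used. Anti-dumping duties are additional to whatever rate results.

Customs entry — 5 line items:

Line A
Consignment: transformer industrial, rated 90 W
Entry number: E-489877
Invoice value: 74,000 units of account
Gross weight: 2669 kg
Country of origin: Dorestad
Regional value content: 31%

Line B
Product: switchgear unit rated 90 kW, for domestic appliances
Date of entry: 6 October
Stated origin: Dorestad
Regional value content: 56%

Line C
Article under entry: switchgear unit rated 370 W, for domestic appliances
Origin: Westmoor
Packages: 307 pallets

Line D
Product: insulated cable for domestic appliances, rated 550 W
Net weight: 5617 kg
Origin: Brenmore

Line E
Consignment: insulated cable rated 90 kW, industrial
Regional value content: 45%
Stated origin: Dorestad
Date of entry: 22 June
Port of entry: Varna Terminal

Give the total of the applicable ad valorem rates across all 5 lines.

92%

Line A: transformer → 14-2; rated 90 W → 14-2-3; industrial → 14-2-3-2. Scheduled 25%. Dorestad agreement on 14-2: RVC < 40%. → 25%.
Line B: switchgear unit → 14-3; rated 90 kW → 14-3-2; for domestic appliances → 14-3-2-2. Scheduled 21%. Dorestad agreement on 14-2: 14-3-2-2 not covered. → 21%.
Line C: switchgear unit → 14-3; rated 370 W → 14-3-3; for domestic appliances → 14-3-3-2. Scheduled 2%. No special measure applies. → 2%.
Line D: insulated cable → 14-1; rated 550 W → 14-1-1; for domestic appliances → 14-1-1-2. Scheduled 26%. No special measure applies. → 26%.
Line E: insulated cable → 14-1; rated 90 kW → 14-1-2; industrial → 14-1-2-3. Scheduled 18%. Dorestad agreement on 14-2: 14-1-2-3 not covered. → 18%.
Sum: 25% + 21% + 2% + 26% + 18% = 92%.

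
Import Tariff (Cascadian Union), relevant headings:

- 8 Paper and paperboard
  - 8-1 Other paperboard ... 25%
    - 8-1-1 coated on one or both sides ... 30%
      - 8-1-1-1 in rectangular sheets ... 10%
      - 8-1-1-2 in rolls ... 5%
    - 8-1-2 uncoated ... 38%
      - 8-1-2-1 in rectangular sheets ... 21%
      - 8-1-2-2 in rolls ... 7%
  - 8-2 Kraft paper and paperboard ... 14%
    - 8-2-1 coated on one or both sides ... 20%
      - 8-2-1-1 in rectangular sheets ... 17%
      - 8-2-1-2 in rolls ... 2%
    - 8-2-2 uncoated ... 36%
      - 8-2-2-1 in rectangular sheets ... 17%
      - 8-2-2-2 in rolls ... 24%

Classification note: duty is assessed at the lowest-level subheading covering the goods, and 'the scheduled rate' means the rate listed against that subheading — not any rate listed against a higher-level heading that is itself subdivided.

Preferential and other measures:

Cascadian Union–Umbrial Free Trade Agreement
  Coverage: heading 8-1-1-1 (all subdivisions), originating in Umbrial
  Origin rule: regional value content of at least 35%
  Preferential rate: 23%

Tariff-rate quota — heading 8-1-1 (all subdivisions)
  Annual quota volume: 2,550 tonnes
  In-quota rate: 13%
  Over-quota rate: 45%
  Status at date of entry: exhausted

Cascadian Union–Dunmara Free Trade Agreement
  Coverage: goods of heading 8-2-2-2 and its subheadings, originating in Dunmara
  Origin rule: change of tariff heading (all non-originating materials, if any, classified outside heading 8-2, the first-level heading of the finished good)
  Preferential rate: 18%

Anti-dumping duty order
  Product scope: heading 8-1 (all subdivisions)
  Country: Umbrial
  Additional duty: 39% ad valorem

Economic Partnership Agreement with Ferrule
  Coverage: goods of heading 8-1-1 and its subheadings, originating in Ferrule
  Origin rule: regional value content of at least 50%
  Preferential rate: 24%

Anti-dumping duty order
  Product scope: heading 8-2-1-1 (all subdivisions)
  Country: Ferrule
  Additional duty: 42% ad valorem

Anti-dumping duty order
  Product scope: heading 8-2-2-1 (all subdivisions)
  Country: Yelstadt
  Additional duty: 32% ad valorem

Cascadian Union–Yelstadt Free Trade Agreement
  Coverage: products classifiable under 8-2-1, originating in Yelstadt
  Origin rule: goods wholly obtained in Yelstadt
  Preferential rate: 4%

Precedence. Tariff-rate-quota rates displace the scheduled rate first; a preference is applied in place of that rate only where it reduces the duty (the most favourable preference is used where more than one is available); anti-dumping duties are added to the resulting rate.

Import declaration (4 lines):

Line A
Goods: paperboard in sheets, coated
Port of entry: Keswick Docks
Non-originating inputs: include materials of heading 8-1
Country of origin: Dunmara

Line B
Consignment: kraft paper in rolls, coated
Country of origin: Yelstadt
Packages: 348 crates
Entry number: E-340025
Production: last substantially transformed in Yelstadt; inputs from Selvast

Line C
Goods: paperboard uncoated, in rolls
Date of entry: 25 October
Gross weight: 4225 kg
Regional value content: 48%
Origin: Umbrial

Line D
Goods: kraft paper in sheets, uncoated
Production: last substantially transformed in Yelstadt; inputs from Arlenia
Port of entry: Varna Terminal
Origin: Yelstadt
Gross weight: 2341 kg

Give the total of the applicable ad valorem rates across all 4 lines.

Line A: paperboard → 8-1; coated → 8-1-1; in sheets → 8-1-1-1. Scheduled 10%. quota on 8-1-1 exhausted → over-quota 45%; Dunmara agreement on 8-2-2-2: 8-1-1-1 not covered. → 45%.
Line B: kraft paper → 8-2; coated → 8-2-1; in rolls → 8-2-1-2. Scheduled 2%. Yelstadt agreement on 8-2-1: not wholly obtained. → 2%.
Line C: paperboard → 8-1; uncoated → 8-1-2; in rolls → 8-1-2-2. Scheduled 7%. Umbrial agreement on 8-1-1-1: 8-1-2-2 not covered; anti-dumping (Umbrial, 8-1): +39%; total 7% + 39% = 46%. → 46%.
Line D: kraft paper → 8-2; uncoated → 8-2-2; in sheets → 8-2-2-1. Scheduled 17%. Yelstadt agreement on 8-2-1: 8-2-2-1 not covered; anti-dumping (Yelstadt, 8-2-2-1): +32%; total 17% + 32% = 49%. → 49%.
Sum: 45% + 2% + 46% + 49% = 142%.

142%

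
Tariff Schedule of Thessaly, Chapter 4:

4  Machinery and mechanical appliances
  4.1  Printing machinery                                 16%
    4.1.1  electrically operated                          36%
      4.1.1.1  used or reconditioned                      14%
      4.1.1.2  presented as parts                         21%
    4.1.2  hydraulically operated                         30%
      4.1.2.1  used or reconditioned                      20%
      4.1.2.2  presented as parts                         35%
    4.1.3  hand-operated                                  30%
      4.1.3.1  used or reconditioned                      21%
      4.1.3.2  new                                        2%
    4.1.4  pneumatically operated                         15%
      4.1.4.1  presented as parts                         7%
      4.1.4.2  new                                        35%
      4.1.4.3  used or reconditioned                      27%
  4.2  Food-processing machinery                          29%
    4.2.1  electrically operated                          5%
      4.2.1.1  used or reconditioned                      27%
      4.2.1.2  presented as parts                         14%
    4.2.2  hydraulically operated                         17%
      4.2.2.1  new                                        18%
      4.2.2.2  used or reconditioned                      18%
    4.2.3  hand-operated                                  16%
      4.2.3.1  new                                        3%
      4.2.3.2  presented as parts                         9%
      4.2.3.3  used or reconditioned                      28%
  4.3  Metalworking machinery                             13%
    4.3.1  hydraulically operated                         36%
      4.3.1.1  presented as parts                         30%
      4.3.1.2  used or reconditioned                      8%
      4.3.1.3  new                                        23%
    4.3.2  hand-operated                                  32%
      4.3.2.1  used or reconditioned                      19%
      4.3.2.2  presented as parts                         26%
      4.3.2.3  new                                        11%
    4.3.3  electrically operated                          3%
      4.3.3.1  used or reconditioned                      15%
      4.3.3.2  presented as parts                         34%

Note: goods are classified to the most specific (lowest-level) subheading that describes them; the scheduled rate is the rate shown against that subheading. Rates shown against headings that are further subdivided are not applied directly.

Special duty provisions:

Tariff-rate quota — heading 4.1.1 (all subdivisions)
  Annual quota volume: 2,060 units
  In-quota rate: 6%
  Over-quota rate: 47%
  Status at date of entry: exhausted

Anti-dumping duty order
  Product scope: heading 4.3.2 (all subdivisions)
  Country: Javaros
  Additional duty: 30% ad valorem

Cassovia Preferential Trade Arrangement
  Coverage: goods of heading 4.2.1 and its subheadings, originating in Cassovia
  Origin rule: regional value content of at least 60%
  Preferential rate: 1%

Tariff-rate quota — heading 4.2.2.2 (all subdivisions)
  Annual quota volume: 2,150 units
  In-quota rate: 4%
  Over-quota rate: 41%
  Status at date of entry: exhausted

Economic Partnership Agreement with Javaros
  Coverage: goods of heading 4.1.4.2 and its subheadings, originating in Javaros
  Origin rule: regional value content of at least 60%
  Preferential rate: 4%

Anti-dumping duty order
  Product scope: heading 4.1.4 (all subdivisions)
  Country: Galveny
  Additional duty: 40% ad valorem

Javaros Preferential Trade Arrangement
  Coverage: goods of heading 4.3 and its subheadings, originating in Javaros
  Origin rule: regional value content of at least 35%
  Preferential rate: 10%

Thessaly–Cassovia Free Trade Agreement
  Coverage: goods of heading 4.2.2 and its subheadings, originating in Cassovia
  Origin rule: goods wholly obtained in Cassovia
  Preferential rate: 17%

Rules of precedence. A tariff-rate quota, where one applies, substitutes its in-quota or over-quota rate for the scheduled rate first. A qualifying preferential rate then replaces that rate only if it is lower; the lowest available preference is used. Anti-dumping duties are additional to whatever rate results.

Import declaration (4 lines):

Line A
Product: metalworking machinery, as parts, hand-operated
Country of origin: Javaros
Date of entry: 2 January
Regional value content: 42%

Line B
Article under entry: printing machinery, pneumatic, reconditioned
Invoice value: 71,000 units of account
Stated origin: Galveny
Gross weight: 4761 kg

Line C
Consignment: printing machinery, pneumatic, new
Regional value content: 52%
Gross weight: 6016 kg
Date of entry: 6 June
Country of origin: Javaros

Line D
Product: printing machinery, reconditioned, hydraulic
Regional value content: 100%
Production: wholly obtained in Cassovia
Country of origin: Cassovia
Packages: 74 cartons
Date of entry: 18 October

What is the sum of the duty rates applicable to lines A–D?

162%

Line A: metalworking → 4.3; hand-operated → 4.3.2; as parts → 4.3.2.2. Scheduled 26%. Javaros agreement on 4.1.4.2: 4.3.2.2 not covered; Javaros agreement on 4.3: RVC ≥ 35% → 10% available; preferential 10%; anti-dumping (Javaros, 4.3.2): +30%; total 10% + 30% = 40%. → 40%.
Line B: printing → 4.1; pneumatic → 4.1.4; reconditioned → 4.1.4.3. Scheduled 27%. anti-dumping (Galveny, 4.1.4): +40%; total 27% + 40% = 67%. → 67%.
Line C: printing → 4.1; pneumatic → 4.1.4; new → 4.1.4.2. Scheduled 35%. Javaros agreement on 4.1.4.2: RVC < 60%; Javaros agreement on 4.3: 4.1.4.2 not covered. → 35%.
Line D: printing → 4.1; hydraulic → 4.1.2; reconditioned → 4.1.2.1. Scheduled 20%. Cassovia agreement on 4.2.1: 4.1.2.1 not covered; Cassovia agreement on 4.2.2: 4.1.2.1 not covered. → 20%.
Sum: 40% + 67% + 35% + 20% = 162%.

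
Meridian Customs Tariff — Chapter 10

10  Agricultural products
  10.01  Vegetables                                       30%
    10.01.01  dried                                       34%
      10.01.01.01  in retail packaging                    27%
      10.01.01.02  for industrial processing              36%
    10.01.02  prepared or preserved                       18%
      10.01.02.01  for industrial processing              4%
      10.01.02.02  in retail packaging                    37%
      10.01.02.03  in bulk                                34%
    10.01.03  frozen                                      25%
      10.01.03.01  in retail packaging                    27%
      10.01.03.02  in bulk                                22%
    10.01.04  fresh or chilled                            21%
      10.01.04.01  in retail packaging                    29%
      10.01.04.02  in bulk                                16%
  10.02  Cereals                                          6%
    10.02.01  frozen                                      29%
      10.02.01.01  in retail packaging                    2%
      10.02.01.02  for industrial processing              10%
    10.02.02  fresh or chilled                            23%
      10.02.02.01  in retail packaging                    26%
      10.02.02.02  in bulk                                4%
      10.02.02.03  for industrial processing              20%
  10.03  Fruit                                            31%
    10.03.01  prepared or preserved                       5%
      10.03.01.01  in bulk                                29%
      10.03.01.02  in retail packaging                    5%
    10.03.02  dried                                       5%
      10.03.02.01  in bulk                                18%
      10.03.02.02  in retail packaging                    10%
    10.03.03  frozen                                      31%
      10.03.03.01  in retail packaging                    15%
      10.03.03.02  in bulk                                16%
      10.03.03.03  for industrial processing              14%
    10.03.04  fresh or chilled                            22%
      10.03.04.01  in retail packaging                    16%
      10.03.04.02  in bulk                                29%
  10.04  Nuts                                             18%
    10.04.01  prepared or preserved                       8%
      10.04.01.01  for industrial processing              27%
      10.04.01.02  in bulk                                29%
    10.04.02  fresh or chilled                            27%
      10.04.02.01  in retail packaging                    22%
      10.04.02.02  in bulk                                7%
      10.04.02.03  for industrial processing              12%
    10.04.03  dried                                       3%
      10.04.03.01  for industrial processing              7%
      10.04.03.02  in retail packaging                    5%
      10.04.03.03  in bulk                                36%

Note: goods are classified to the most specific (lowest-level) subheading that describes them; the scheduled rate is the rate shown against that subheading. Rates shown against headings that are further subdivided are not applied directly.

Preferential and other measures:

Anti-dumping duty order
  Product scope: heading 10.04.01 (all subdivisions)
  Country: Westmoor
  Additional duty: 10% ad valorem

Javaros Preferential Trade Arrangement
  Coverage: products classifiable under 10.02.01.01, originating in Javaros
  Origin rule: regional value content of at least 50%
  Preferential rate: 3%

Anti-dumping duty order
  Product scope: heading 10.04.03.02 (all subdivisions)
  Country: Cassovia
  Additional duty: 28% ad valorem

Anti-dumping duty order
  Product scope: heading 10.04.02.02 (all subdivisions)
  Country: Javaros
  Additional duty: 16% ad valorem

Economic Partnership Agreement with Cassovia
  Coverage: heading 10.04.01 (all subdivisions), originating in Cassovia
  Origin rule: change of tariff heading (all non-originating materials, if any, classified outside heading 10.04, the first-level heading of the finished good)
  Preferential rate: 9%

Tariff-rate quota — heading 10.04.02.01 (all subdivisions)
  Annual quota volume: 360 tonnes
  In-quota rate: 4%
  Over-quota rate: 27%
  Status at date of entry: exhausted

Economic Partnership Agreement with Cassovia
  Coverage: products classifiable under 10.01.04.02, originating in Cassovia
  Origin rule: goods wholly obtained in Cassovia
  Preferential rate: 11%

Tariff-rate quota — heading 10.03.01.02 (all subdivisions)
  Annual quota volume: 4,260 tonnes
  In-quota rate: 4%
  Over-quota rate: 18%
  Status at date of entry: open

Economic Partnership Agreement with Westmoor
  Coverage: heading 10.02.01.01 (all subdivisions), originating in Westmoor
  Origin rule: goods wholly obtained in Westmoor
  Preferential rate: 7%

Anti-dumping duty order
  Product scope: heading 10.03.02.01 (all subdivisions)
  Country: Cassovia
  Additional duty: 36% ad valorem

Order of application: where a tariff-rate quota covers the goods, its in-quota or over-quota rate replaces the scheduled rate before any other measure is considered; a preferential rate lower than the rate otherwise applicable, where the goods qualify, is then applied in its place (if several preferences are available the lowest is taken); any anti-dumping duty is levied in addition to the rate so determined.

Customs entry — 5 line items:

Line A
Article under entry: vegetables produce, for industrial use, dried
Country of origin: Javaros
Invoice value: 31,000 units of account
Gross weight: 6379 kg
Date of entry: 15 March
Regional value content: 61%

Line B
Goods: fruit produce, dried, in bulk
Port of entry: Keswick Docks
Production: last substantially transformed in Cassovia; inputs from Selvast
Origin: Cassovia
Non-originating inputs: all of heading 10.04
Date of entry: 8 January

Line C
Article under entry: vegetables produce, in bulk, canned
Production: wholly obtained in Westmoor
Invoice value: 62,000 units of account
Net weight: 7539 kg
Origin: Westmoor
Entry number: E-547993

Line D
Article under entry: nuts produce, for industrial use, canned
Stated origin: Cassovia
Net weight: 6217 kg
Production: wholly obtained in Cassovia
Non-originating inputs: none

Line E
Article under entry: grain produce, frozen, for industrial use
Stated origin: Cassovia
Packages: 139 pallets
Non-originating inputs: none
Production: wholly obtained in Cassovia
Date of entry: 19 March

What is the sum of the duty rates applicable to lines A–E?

Line A: vegetables → 10.01; dried → 10.01.01; for industrial use → 10.01.01.02. Scheduled 36%. Javaros agreement on 10.02.01.01: 10.01.01.02 not covered. → 36%.
Line B: fruit → 10.03; dried → 10.03.02; in bulk → 10.03.02.01. Scheduled 18%. Cassovia agreement on 10.04.01: 10.03.02.01 not covered; Cassovia agreement on 10.01.04.02: 10.03.02.01 not covered; anti-dumping (Cassovia, 10.03.02.01): +36%; total 18% + 36% = 54%. → 54%.
Line C: vegetables → 10.01; canned → 10.01.02; in bulk → 10.01.02.03. Scheduled 34%. Westmoor agreement on 10.02.01.01: 10.01.02.03 not covered. → 34%.
Line D: nuts → 10.04; canned → 10.04.01; for industrial use → 10.04.01.01. Scheduled 27%. Cassovia agreement on 10.04.01: CTH met → 9% available; Cassovia agreement on 10.01.04.02: 10.04.01.01 not covered; preferential 9%. → 9%.
Line E: grain → 10.02; frozen → 10.02.01; for industrial use → 10.02.01.02. Scheduled 10%. Cassovia agreement on 10.04.01: 10.02.01.02 not covered; Cassovia agreement on 10.01.04.02: 10.02.01.02 not covered. → 10%.
Sum: 36% + 54% + 34% + 9% + 10% = 143%.

143%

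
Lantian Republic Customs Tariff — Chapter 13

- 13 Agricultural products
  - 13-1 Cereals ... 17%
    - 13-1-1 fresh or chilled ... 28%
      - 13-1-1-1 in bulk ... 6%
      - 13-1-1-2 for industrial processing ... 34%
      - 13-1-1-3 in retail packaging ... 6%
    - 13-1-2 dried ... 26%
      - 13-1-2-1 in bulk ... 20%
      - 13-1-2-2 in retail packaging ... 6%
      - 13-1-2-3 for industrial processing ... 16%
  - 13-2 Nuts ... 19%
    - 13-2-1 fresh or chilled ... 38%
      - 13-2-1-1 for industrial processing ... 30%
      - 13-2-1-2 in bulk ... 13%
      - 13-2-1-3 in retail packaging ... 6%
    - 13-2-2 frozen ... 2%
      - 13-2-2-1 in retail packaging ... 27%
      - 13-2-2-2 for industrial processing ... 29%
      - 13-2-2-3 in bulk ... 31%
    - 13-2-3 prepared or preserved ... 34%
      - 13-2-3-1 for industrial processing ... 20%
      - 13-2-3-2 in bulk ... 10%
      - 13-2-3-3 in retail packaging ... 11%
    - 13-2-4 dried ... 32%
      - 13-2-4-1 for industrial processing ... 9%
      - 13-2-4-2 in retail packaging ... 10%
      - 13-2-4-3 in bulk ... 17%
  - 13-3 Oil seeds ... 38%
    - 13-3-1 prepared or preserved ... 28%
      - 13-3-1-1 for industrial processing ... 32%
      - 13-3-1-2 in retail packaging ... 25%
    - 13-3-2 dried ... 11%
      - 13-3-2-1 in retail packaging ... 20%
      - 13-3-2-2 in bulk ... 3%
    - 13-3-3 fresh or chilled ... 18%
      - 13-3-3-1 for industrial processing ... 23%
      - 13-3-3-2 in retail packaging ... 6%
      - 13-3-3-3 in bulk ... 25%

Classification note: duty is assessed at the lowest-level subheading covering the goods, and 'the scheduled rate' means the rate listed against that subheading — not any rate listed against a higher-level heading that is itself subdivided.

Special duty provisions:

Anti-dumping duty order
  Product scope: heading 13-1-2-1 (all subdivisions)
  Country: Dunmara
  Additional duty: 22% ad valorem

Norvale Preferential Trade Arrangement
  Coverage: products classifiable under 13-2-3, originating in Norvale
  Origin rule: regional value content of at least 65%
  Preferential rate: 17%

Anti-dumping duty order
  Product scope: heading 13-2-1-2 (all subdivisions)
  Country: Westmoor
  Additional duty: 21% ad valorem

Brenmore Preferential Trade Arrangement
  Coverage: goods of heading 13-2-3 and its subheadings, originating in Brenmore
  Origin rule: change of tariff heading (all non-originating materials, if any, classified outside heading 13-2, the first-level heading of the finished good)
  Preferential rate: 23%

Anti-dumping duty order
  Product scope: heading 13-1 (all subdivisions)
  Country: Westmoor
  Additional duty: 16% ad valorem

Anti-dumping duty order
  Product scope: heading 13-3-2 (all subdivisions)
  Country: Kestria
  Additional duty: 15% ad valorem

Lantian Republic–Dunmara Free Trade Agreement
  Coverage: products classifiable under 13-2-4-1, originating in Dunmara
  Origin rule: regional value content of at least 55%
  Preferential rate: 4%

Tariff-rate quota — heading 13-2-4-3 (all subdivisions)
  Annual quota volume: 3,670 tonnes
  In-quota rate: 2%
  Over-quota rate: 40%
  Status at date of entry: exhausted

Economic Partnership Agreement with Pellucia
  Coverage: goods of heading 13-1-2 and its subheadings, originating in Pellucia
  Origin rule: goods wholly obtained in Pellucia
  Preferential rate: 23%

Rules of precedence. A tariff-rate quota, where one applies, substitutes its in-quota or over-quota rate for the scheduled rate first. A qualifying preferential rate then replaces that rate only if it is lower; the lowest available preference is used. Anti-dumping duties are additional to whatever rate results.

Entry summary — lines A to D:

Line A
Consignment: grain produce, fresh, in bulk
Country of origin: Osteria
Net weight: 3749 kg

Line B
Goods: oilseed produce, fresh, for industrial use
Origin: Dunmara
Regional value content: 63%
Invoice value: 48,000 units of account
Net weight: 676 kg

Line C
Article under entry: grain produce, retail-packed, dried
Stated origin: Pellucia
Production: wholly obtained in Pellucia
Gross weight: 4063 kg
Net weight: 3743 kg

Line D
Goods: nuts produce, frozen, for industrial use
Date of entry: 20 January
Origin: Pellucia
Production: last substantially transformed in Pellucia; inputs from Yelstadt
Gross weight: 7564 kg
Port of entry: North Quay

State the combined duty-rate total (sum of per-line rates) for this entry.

64%

Line A: grain → 13-1; fresh → 13-1-1; in bulk → 13-1-1-1. Scheduled 6%. No special measure applies. → 6%.
Line B: oilseed → 13-3; fresh → 13-3-3; for industrial use → 13-3-3-1. Scheduled 23%. Dunmara agreement on 13-2-4-1: 13-3-3-1 not covered. → 23%.
Line C: grain → 13-1; dried → 13-1-2; retail-packed → 13-1-2-2. Scheduled 6%. Pellucia agreement on 13-1-2: wholly obtained → 23% available; preference 23% not lower than 6% → no reduction. → 6%.
Line D: nuts → 13-2; frozen → 13-2-2; for industrial use → 13-2-2-2. Scheduled 29%. Pellucia agreement on 13-1-2: 13-2-2-2 not covered. → 29%.
Sum: 6% + 23% + 6% + 29% = 64%.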